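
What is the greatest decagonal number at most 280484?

Solve n(4n−3) ≤ 280484 for integer n.
n = 265 gives 280105 ≤ 280484, while n = 266 gives 282226 > 280484; so the answer is 280105.

280105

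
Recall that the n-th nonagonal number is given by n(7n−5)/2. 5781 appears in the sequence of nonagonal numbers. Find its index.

41

Set n(7n−5)/2 = 5781, giving 7n² − 5n − 11562 = 0.
The discriminant is 25 + 56·5781 = 323761, and √323761 = 569.
So n = (5 + 569) / 14 = 574/14 = 41.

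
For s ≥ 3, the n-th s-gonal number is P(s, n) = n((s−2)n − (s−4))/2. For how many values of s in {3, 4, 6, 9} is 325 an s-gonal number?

s = 3: P(3, 25) = 325. ✓
s = 4: P(4, 18) = 324 and P(4, 19) = 361; 325 is not s-gonal.
s = 6: P(6, 13) = 325. ✓
s = 9: P(9, 10) = 325. ✓
Hits: s ∈ {3, 6, 9} → 3.

3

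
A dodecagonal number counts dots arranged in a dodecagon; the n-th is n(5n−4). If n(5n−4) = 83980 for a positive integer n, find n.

130

Set n(5n−4) = 83980, giving 5n² − 4n − 83980 = 0.
The discriminant is 16 + 20·83980 = 1679616, and √1679616 = 1296.
So n = (4 + 1296) / 10 = 1300/10 = 130.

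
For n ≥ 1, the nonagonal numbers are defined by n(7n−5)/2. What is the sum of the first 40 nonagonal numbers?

75440

Σ i(7i−5)/2 = (7Σi² − 5Σi) / 2 over i = 1..40.
Σi = 820 and Σi² = 22140.
(7·22140 − 5·820) / 2 = 150880/2 = 75440.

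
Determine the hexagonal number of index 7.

91

The 7th hexagonal number is n(2n−1) with n = 7.
7·(2·7 − 1) = 7·13 = 91.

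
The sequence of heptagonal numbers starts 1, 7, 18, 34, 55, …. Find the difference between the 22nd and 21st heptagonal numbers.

Consecutive heptagonal numbers differ by 5n − 4: here 5·22 − 4 = 106.

106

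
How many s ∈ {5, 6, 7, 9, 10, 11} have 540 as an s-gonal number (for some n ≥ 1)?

s = 5: P(5, 19) = 532 and P(5, 20) = 590; 540 is not s-gonal.
s = 6: P(6, 16) = 496 and P(6, 17) = 561; 540 is not s-gonal.
s = 7: P(7, 15) = 540. ✓
s = 9: P(9, 12) = 474 and P(9, 13) = 559; 540 is not s-gonal.
s = 10: P(10, 12) = 540. ✓
s = 11: P(11, 11) = 506 and P(11, 12) = 606; 540 is not s-gonal.
Hits: s ∈ {7, 10} → 2.

2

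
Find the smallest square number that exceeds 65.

Solve n² > 65 for integer n.
The largest n with value ≤ 65 is 8 (since 64 ≤ 65 < 81), so the first above is n = 9, value 81.

81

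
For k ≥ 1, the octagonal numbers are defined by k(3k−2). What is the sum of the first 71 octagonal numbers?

360396

Σ i(3i−2) = 3Σi² − 2Σi over i = 1..71.
Σi = 2556 and Σi² = 121836.
3·121836 − 2·2556 = 360396.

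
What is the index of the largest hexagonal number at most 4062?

Solve n(2n−1) ≤ 4062 for integer n.
n = 45 gives 4005 ≤ 4062, while n = 46 gives 4186 > 4062; so the answer is index 45.

45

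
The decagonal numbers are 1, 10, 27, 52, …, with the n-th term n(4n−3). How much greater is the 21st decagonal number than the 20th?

Consecutive decagonal numbers differ by 8n − 7: here 8·21 − 7 = 161.

161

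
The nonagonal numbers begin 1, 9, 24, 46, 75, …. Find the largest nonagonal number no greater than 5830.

Solve n(7n−5)/2 ≤ 5830 for integer n.
n = 41 gives 5781 ≤ 5830, while n = 42 gives 6069 > 5830; so the answer is 5781.

5781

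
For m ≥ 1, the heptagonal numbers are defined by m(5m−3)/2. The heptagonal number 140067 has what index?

Set n(5n−3)/2 = 140067, giving 5n² − 3n − 280134 = 0.
So n = (3 + 2367) / 10 = 2370/10 = 237.

237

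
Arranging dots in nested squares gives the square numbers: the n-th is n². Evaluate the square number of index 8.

64

The 8th square number is n² with n = 8.
8² = 64.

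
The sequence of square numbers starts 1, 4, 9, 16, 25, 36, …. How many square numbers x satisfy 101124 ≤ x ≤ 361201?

284

The n-th square number is n².
Smallest index with value ≥ 101124: n = 318 (giving 101124).
Largest index with value ≤ 361201: n = 601 (giving 361201).
Indices 318 through 601: 284 terms.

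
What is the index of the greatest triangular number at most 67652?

Solve n(n+1)/2 ≤ 67652 for integer n.
n = 367 gives 67528 ≤ 67652, while n = 368 gives 67896 > 67652; so the answer is index 367.

367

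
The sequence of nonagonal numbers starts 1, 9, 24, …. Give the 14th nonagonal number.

651

14·(7·14 − 5)/2 = 14·93/2 = 651.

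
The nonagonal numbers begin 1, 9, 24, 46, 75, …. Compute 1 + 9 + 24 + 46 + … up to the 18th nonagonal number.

Σ i(7i−5)/2 = (7Σi² − 5Σi) / 2 over i = 1..18.
Σi = 171 and Σi² = 2109.
(7·2109 − 5·171) / 2 = 13908/2 = 6954.

6954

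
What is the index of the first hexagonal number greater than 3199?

41

Solve n(2n−1) > 3199 for integer n.
The largest n with value ≤ 3199 is 40 (since 3160 ≤ 3199 < 3321), so the first above is n = 41, value 3321.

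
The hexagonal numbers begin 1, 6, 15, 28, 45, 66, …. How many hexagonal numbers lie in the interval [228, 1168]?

14

The n-th hexagonal number is n(2n−1).
Smallest index with value ≥ 228: n = 11 (giving 231).
Largest index with value ≤ 1168: n = 24 (giving 1128).
Indices 11 through 24: 14 terms.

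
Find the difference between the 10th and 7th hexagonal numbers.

10·(2·10 − 1) = 190 and 7·(2·7 − 1) = 91.
Difference: 190 − 91 = 99.

99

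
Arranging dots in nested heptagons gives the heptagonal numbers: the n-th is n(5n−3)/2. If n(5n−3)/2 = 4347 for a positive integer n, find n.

Set n(5n−3)/2 = 4347, giving 5n² − 3n − 8694 = 0.
The discriminant is 9 + 40·4347 = 173889, and √173889 = 417.
So n = (3 + 417) / 10 = 420/10 = 42.
Check: 42·(5·42 − 3)/2 = 4347. ✓

42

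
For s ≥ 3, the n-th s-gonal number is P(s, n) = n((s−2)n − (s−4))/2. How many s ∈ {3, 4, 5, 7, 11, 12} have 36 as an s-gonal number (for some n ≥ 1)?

2

s = 3: P(3, 8) = 36. ✓
s = 4: P(4, 6) = 36. ✓
s = 5: P(5, 5) = 35 and P(5, 6) = 51; 36 is not s-gonal.
s = 7: P(7, 4) = 34 and P(7, 5) = 55; 36 is not s-gonal.
s = 11: P(11, 3) = 30 and P(11, 4) = 58; 36 is not s-gonal.
s = 12: P(12, 3) = 33 and P(12, 4) = 64; 36 is not s-gonal.
Hits: s ∈ {3, 4} → 2.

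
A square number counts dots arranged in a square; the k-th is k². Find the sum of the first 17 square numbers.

1785

Σ_{i=1}^{17} i² = 17·18·35/6 = 1785.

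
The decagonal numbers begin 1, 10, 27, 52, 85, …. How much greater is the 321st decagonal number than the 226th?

207575

321·(4·321 − 3) = 411201 and 226·(4·226 − 3) = 203626.
Difference: 411201 − 203626 = 207575.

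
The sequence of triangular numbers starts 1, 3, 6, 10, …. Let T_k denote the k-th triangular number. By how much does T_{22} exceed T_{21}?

22

Consecutive triangular numbers differ by n: T_{22} − T_{21} = 22.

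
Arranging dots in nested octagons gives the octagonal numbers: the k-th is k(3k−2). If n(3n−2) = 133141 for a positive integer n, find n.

211

Set n(3n−2) = 133141, giving 3n² − 2n − 133141 = 0.
The discriminant is 4 + 12·133141 = 1597696, and √1597696 = 1264.
So n = (2 + 1264) / 6 = 1266/6 = 211.
Check: 211·(3·211 − 2) = 133141. ✓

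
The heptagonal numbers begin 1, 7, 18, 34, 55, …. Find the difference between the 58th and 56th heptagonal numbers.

567

58·(5·58 − 3)/2 = 8323 and 56·(5·56 − 3)/2 = 7756.
Difference: 8323 − 7756 = 567.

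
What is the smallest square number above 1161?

1225

Solve n² > 1161 for integer n.
The largest n with value ≤ 1161 is 34 (since 1156 ≤ 1161 < 1225), so the first above is n = 35, value 1225.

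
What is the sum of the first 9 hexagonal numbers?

525

Σ i(2i−1) = 2Σi² − Σi over i = 1..9.
Σi = 45 and Σi² = 285.
2·285 − 1·45 = 525.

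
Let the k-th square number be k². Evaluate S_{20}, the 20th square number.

400

The 20th square number is n² with n = 20.
20² = 400.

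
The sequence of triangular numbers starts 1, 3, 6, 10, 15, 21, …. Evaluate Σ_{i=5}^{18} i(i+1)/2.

Σ i(i+1)/2 = (Σi² + Σi) / 2 over i = 5..18.
Σi = 171 − 10 = 161 and Σi² = 2109 − 30 = 2079.
(1·2079 + 1·161) / 2 = 2240/2 = 1120.

1120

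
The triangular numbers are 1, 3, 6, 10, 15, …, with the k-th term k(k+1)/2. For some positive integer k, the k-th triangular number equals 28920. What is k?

Set n(n+1)/2 = 28920, giving n² + n − 57840 = 0.
The discriminant is 1 + 8·28920 = 231361, and √231361 = 481.
So n = (-1 + 481) / 2 = 480/2 = 240.
Check: 240·241/2 = 28920. ✓

240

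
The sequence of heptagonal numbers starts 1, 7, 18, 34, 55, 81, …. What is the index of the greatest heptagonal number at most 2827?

Solve n(5n−3)/2 ≤ 2827 for integer n.
n = 33 gives 2673 ≤ 2827, while n = 34 gives 2839 > 2827; so the answer is index 33.

33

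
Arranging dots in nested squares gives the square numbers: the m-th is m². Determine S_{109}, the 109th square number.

11881

109² = 11881.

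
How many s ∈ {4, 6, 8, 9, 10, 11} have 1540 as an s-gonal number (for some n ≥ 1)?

2

s = 4: P(4, 39) = 1521 and P(4, 40) = 1600; 1540 is not s-gonal.
s = 6: P(6, 28) = 1540. ✓
s = 8: P(8, 22) = 1408 and P(8, 23) = 1541; 1540 is not s-gonal.
s = 9: P(9, 21) = 1491 and P(9, 22) = 1639; 1540 is not s-gonal.
s = 10: P(10, 20) = 1540. ✓
s = 11: P(11, 18) = 1395 and P(11, 19) = 1558; 1540 is not s-gonal.
Hits: s ∈ {6, 10} → 2.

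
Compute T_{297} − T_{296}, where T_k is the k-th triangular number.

Consecutive triangular numbers differ by n: T_{297} − T_{296} = 297.

297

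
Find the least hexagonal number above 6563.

Solve n(2n−1) > 6563 for integer n.
The largest n with value ≤ 6563 is 57 (since 6441 ≤ 6563 < 6670), so the first above is n = 58, value 6670.

6670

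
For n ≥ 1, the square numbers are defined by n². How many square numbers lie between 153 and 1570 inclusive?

The n-th square number is n².
Smallest index with value ≥ 153: n = 13 (giving 169).
Largest index with value ≤ 1570: n = 39 (giving 1521).
Indices 13 through 39: 27 terms.

27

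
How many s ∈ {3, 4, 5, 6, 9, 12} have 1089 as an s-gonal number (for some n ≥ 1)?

2

s = 3: P(3, 46) = 1081 and P(3, 47) = 1128; 1089 is not s-gonal.
s = 4: P(4, 33) = 1089. ✓
s = 5: P(5, 27) = 1080 and P(5, 28) = 1162; 1089 is not s-gonal.
s = 6: P(6, 23) = 1035 and P(6, 24) = 1128; 1089 is not s-gonal.
s = 9: P(9, 18) = 1089. ✓
s = 12: P(12, 15) = 1065 and P(12, 16) = 1216; 1089 is not s-gonal.
Hits: s ∈ {4, 9} → 2.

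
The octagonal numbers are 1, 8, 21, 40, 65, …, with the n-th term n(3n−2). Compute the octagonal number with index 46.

The 46th octagonal number is n(3n−2) with n = 46.
46·(3·46 − 2) = 46·136 = 6256.

6256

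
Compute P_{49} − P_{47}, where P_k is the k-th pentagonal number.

287

49·(3·49 − 1)/2 = 3577 and 47·(3·47 − 1)/2 = 3290.
Difference: 3577 − 3290 = 287.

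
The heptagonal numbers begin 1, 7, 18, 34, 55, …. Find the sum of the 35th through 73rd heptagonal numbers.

293501

Σ i(5i−3)/2 = (5Σi² − 3Σi) / 2 over i = 35..73.
Σi = 2701 − 595 = 2106 and Σi² = 132349 − 13685 = 118664.
(5·118664 − 3·2106) / 2 = 587002/2 = 293501.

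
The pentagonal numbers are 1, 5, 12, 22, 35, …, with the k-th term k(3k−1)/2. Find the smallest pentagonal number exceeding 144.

Solve n(3n−1)/2 > 144 for integer n.
The largest n with value ≤ 144 is 9 (since 117 ≤ 144 < 145), so the first above is n = 10, value 145.

145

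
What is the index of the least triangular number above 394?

28

Solve n(n+1)/2 > 394 for integer n.
The largest n with value ≤ 394 is 27 (since 378 ≤ 394 < 406), so the first above is n = 28, value 406.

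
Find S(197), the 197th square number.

38809

The 197th square number is n² with n = 197.
197² = 38809.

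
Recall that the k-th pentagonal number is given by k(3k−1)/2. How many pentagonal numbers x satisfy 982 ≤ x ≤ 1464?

6

The n-th pentagonal number is n(3n−1)/2.
Smallest index with value ≥ 982: n = 26 (giving 1001).
Largest index with value ≤ 1464: n = 31 (giving 1426).
Indices 26 through 31: 6 terms.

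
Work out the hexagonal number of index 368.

368·(2·368 − 1) = 368·735 = 270480.

270480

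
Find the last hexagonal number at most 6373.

6216

Solve n(2n−1) ≤ 6373 for integer n.
n = 56 gives 6216 ≤ 6373, while n = 57 gives 6441 > 6373; so the answer is 6216.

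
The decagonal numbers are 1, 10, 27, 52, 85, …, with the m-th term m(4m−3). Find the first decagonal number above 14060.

Solve n(4n−3) > 14060 for integer n.
The largest n with value ≤ 14060 is 59 (since 13747 ≤ 14060 < 14220), so the first above is n = 60, value 14220.

14220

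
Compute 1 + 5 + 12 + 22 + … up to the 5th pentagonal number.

75

Σ i(3i−1)/2 = (3Σi² − Σi) / 2 over i = 1..5.
Σi = 15 and Σi² = 55.
(3·55 − 1·15) / 2 = 150/2 = 75.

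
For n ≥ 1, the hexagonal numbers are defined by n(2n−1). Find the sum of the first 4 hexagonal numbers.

Σ i(2i−1) = 2Σi² − Σi over i = 1..4.
Σi = 10 and Σi² = 30.
2·30 − 1·10 = 50.

50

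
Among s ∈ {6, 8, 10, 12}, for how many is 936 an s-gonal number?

1

s = 6: P(6, 21) = 861 and P(6, 22) = 946; 936 is not s-gonal.
s = 8: P(8, 18) = 936. ✓
s = 10: P(10, 15) = 855 and P(10, 16) = 976; 936 is not s-gonal.
s = 12: P(12, 14) = 924 and P(12, 15) = 1065; 936 is not s-gonal.
Hits: s ∈ {8} → 1.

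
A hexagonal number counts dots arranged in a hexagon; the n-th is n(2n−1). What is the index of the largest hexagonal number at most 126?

8

Solve n(2n−1) ≤ 126 for integer n.
n = 8 gives 120 ≤ 126, while n = 9 gives 153 > 126; so the answer is index 8.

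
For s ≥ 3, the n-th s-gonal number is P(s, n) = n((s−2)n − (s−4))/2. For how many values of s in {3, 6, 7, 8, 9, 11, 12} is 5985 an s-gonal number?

2

s = 3: P(3, 108) = 5886 and P(3, 109) = 5995; 5985 is not s-gonal.
s = 6: P(6, 54) = 5778 and P(6, 55) = 5995; 5985 is not s-gonal.
s = 7: P(7, 49) = 5929 and P(7, 50) = 6175; 5985 is not s-gonal.
s = 8: P(8, 45) = 5985. ✓
s = 9: P(9, 41) = 5781 and P(9, 42) = 6069; 5985 is not s-gonal.
s = 11: P(11, 36) = 5706 and P(11, 37) = 6031; 5985 is not s-gonal.
s = 12: P(12, 35) = 5985. ✓
Hits: s ∈ {8, 12} → 2.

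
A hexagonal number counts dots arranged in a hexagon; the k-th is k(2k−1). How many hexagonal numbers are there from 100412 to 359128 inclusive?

The n-th hexagonal number is n(2n−1).
Smallest index with value ≥ 100412: n = 225 (giving 101025).
Largest index with value ≤ 359128: n = 424 (giving 359128).
Indices 225 through 424: 200 terms.

200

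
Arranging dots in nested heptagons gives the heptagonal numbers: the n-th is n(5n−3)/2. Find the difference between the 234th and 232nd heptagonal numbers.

2327

234·(5·234 − 3)/2 = 136539 and 232·(5·232 − 3)/2 = 134212.
Difference: 136539 − 134212 = 2327.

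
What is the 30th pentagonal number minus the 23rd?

30·(3·30 − 1)/2 = 1335 and 23·(3·23 − 1)/2 = 782.
Difference: 1335 − 782 = 553.

553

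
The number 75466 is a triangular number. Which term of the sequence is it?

Set n(n+1)/2 = 75466, giving n² + n − 150932 = 0.
So n = (-1 + 777) / 2 = 776/2 = 388.

388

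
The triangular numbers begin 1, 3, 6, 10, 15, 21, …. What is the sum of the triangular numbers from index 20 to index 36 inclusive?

Σ i(i+1)/2 = (Σi² + Σi) / 2 over i = 20..36.
Σi = 666 − 190 = 476 and Σi² = 16206 − 2470 = 13736.
(1·13736 + 1·476) / 2 = 14212/2 = 7106.

7106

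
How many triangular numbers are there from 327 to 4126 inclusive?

The n-th triangular number is n(n+1)/2.
Smallest index with value ≥ 327: n = 26 (giving 351).
Largest index with value ≤ 4126: n = 90 (giving 4095).
Indices 26 through 90: 65 terms.

65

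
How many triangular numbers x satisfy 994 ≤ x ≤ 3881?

The n-th triangular number is n(n+1)/2.
Smallest index with value ≥ 994: n = 45 (giving 1035).
Largest index with value ≤ 3881: n = 87 (giving 3828).
Indices 45 through 87: 43 terms.

43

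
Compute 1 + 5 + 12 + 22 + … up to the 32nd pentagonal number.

16896

Σ i(3i−1)/2 = (3Σi² − Σi) / 2 over i = 1..32.
Σi = 528 and Σi² = 11440.
(3·11440 − 1·528) / 2 = 33792/2 = 16896.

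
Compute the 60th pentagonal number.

5370

The 60th pentagonal number is n(3n−1)/2 with n = 60.
60·(3·60 − 1)/2 = 60·179/2 = 5370.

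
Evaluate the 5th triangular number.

15

The 5th triangular number is n(n+1)/2 with n = 5.
5·6/2 = 30/2 = 15.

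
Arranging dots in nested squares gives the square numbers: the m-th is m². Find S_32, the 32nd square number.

The 32nd square number is n² with n = 32.
32² = 1024.

1024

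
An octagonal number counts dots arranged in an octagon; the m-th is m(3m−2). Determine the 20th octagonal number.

The 20th octagonal number is n(3n−2) with n = 20.
20·(3·20 − 2) = 20·58 = 1160.

1160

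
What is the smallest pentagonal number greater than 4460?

4510

Solve n(3n−1)/2 > 4460 for integer n.
The largest n with value ≤ 4460 is 54 (since 4347 ≤ 4460 < 4510), so the first above is n = 55, value 4510.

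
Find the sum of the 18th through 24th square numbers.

3115

Σ_{i=18}^{24} i² = 4900 − 1785 = 3115.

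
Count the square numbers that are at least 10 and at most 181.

10

The n-th square number is n².
Smallest index with value ≥ 10: n = 4 (giving 16).
Largest index with value ≤ 181: n = 13 (giving 169).
Indices 4 through 13: 10 terms.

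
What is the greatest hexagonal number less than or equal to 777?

Solve n(2n−1) ≤ 777 for integer n.
n = 19 gives 703 ≤ 777, while n = 20 gives 780 > 777; so the answer is 703.

703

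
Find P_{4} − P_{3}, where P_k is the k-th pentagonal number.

10

Consecutive pentagonal numbers differ by 3n − 2: here 3·4 − 2 = 10.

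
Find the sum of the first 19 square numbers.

Σ_{i=1}^{19} i² = 19·20·39/6 = 2470.

2470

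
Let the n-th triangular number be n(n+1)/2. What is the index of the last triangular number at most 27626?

234

Solve n(n+1)/2 ≤ 27626 for integer n.
n = 234 gives 27495 ≤ 27626, while n = 235 gives 27730 > 27626; so the answer is index 234.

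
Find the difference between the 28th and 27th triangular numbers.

28

Consecutive triangular numbers differ by n: T_{28} − T_{27} = 28.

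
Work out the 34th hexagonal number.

The 34th hexagonal number is n(2n−1) with n = 34.
34·(2·34 − 1) = 34·67 = 2278.

2278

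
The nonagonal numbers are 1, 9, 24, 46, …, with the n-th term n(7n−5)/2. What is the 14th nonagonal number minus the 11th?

14·(7·14 − 5)/2 = 651 and 11·(7·11 − 5)/2 = 396.
Difference: 651 − 396 = 255.

255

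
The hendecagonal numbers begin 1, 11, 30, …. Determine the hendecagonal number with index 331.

331·(9·331 − 7)/2 = 331·2972/2 = 331·1486 = 491866.

491866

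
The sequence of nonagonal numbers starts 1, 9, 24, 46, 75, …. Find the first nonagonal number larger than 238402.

Solve n(7n−5)/2 > 238402 for integer n.
The largest n with value ≤ 238402 is 261 (since 237771 ≤ 238402 < 239599), so the first above is n = 262, value 239599.

239599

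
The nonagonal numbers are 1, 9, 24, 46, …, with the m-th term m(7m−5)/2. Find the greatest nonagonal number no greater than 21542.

Solve n(7n−5)/2 ≤ 21542 for integer n.
n = 78 gives 21099 ≤ 21542, while n = 79 gives 21646 > 21542; so the answer is 21099.

21099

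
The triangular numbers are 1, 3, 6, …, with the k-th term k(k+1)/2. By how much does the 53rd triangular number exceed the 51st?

53·54/2 = 1431 and 51·52/2 = 1326.
Difference: 1431 − 1326 = 105.

105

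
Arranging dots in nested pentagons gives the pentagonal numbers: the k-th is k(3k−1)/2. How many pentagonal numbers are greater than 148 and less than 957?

15

The n-th pentagonal number is n(3n−1)/2.
Smallest index with value > 148: n = 11 (giving 176).
Largest index with value < 957: n = 25 (giving 925).
Indices 11 through 25: 15 terms.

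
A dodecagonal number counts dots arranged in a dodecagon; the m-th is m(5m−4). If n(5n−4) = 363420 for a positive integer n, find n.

270

Set n(5n−4) = 363420, giving 5n² − 4n − 363420 = 0.
So n = (4 + 2696) / 10 = 2700/10 = 270.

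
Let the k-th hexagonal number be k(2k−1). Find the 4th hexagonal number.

The 4th hexagonal number is n(2n−1) with n = 4.
4·(2·4 − 1) = 4·7 = 28.

28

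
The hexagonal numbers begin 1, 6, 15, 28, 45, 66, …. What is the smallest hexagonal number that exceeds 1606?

1653

Solve n(2n−1) > 1606 for integer n.
The largest n with value ≤ 1606 is 28 (since 1540 ≤ 1606 < 1653), so the first above is n = 29, value 1653.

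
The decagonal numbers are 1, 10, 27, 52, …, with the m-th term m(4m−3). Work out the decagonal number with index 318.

403542

The 318th decagonal number is n(4n−3) with n = 318.
318·(4·318 − 3) = 318·1269 = 403542.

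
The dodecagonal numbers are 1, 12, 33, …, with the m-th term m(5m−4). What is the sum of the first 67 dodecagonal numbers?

Σ i(5i−4) = 5Σi² − 4Σi over i = 1..67.
Σi = 2278 and Σi² = 102510.
5·102510 − 4·2278 = 503438.

503438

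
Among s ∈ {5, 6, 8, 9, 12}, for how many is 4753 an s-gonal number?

s = 5: P(5, 56) = 4676 and P(5, 57) = 4845; 4753 is not s-gonal.
s = 6: P(6, 49) = 4753. ✓
s = 8: P(8, 40) = 4720 and P(8, 41) = 4961; 4753 is not s-gonal.
s = 9: P(9, 37) = 4699 and P(9, 38) = 4959; 4753 is not s-gonal.
s = 12: P(12, 31) = 4681 and P(12, 32) = 4992; 4753 is not s-gonal.
Hits: s ∈ {6} → 1.

1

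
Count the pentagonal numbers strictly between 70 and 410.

9

The n-th pentagonal number is n(3n−1)/2.
Smallest index with value > 70: n = 8 (giving 92).
Largest index with value < 410: n = 16 (giving 376).
Indices 8 through 16: 9 terms.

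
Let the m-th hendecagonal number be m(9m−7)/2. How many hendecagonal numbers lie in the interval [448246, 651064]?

The n-th hendecagonal number is n(9n−7)/2.
Smallest index with value ≥ 448246: n = 316 (giving 448246).
Largest index with value ≤ 651064: n = 380 (giving 648470).
Indices 316 through 380: 65 terms.

65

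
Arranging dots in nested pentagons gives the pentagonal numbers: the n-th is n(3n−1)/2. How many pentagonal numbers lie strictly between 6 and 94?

6

The n-th pentagonal number is n(3n−1)/2.
Smallest index with value > 6: n = 3 (giving 12).
Largest index with value < 94: n = 8 (giving 92).
Indices 3 through 8: 6 terms.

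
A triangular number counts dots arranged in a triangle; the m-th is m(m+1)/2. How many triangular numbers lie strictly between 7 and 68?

8

The n-th triangular number is n(n+1)/2.
Smallest index with value > 7: n = 4 (giving 10).
Largest index with value < 68: n = 11 (giving 66).
Indices 4 through 11: 8 terms.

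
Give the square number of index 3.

9

3² = 9.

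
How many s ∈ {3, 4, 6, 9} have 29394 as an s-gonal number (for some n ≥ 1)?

1

s = 3: P(3, 241) = 29161 and P(3, 242) = 29403; 29394 is not s-gonal.
s = 4: P(4, 171) = 29241 and P(4, 172) = 29584; 29394 is not s-gonal.
s = 6: P(6, 121) = 29161 and P(6, 122) = 29646; 29394 is not s-gonal.
s = 9: P(9, 92) = 29394. ✓
Hits: s ∈ {9} → 1.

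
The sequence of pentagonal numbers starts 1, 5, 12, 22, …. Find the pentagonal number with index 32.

1520

32·(3·32 − 1)/2 = 32·95/2 = 1520.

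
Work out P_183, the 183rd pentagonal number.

50142

The 183rd pentagonal number is n(3n−1)/2 with n = 183.
183·(3·183 − 1)/2 = 183·548/2 = 183·274 = 50142.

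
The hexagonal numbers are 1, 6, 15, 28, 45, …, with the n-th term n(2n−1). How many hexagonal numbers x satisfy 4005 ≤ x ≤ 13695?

The n-th hexagonal number is n(2n−1).
Smallest index with value ≥ 4005: n = 45 (giving 4005).
Largest index with value ≤ 13695: n = 83 (giving 13695).
Indices 45 through 83: 39 terms.

39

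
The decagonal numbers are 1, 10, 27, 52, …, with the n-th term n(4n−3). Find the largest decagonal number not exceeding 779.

Solve n(4n−3) ≤ 779 for integer n.
n = 14 gives 742 ≤ 779, while n = 15 gives 855 > 779; so the answer is 742.

742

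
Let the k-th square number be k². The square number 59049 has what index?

We need n² = 59049, so n = √59049 = 243.
Check: 243² = 59049. ✓

243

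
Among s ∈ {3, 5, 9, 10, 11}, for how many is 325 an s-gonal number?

s = 3: P(3, 25) = 325. ✓
s = 5: P(5, 14) = 287 and P(5, 15) = 330; 325 is not s-gonal.
s = 9: P(9, 10) = 325. ✓
s = 10: P(10, 9) = 297 and P(10, 10) = 370; 325 is not s-gonal.
s = 11: P(11, 8) = 260 and P(11, 9) = 333; 325 is not s-gonal.
Hits: s ∈ {3, 9} → 2.

2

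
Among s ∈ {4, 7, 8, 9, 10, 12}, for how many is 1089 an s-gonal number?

2

s = 4: P(4, 33) = 1089. ✓
s = 7: P(7, 21) = 1071 and P(7, 22) = 1177; 1089 is not s-gonal.
s = 8: P(8, 19) = 1045 and P(8, 20) = 1160; 1089 is not s-gonal.
s = 9: P(9, 18) = 1089. ✓
s = 10: P(10, 16) = 976 and P(10, 17) = 1105; 1089 is not s-gonal.
s = 12: P(12, 15) = 1065 and P(12, 16) = 1216; 1089 is not s-gonal.
Hits: s ∈ {4, 9} → 2.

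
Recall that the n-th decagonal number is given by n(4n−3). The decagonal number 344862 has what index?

Set n(4n−3) = 344862, giving 4n² − 3n − 344862 = 0.
The discriminant is 9 + 16·344862 = 5517801, and √5517801 = 2349.
So n = (3 + 2349) / 8 = 2352/8 = 294.

294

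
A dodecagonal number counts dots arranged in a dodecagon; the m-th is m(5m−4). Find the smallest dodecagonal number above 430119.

431004

Solve n(5n−4) > 430119 for integer n.
The largest n with value ≤ 430119 is 293 (since 428073 ≤ 430119 < 431004), so the first above is n = 294, value 431004.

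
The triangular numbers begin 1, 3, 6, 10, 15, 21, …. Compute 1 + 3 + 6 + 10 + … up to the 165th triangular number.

762355

Σ i(i+1)/2 = (Σi² + Σi) / 2 over i = 1..165.
Σi = 13695 and Σi² = 1511015.
(1·1511015 + 1·13695) / 2 = 1524710/2 = 762355.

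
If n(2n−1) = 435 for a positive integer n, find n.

Set n(2n−1) = 435, giving 2n² − n − 435 = 0.
The discriminant is 1 + 8·435 = 3481, and √3481 = 59.
So n = (1 + 59) / 4 = 60/4 = 15.

15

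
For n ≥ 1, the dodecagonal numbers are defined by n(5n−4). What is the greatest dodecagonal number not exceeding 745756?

Solve n(5n−4) ≤ 745756 for integer n.
n = 386 gives 743436 ≤ 745756, while n = 387 gives 747297 > 745756; so the answer is 743436.

743436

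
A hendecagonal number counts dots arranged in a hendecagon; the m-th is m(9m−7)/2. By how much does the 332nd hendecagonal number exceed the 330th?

5951

332·(9·332 − 7)/2 = 494846 and 330·(9·330 − 7)/2 = 488895.
Difference: 494846 − 488895 = 5951.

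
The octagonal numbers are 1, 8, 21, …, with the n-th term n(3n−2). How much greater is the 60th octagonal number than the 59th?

355

Consecutive octagonal numbers differ by 6n − 5: here 6·60 − 5 = 355.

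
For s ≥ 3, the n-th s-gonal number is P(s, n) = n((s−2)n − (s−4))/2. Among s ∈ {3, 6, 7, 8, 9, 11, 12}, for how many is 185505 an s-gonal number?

1

s = 3: P(3, 608) = 185136 and P(3, 609) = 185745; 185505 is not s-gonal.
s = 6: P(6, 304) = 184528 and P(6, 305) = 185745; 185505 is not s-gonal.
s = 7: P(7, 272) = 184552 and P(7, 273) = 185913; 185505 is not s-gonal.
s = 8: P(8, 249) = 185505. ✓
s = 9: P(9, 230) = 184575 and P(9, 231) = 186186; 185505 is not s-gonal.
s = 11: P(11, 203) = 184730 and P(11, 204) = 186558; 185505 is not s-gonal.
s = 12: P(12, 193) = 185473 and P(12, 194) = 187404; 185505 is not s-gonal.
Hits: s ∈ {8} → 1.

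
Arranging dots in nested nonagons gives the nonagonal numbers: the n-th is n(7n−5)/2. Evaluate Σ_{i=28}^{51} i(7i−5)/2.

132716

Σ i(7i−5)/2 = (7Σi² − 5Σi) / 2 over i = 28..51.
Σi = 1326 − 378 = 948 and Σi² = 45526 − 6930 = 38596.
(7·38596 − 5·948) / 2 = 265432/2 = 132716.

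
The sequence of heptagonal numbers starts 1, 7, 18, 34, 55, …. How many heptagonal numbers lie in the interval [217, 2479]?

The n-th heptagonal number is n(5n−3)/2.
Smallest index with value ≥ 217: n = 10 (giving 235).
Largest index with value ≤ 2479: n = 31 (giving 2356).
Indices 10 through 31: 22 terms.

22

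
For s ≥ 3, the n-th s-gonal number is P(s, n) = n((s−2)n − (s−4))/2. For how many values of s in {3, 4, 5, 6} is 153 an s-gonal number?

2

s = 3: P(3, 17) = 153. ✓
s = 4: P(4, 12) = 144 and P(4, 13) = 169; 153 is not s-gonal.
s = 5: P(5, 10) = 145 and P(5, 11) = 176; 153 is not s-gonal.
s = 6: P(6, 9) = 153. ✓
Hits: s ∈ {3, 6} → 2.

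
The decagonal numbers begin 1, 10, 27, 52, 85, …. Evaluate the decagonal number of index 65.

65·(4·65 − 3) = 65·257 = 16705.

16705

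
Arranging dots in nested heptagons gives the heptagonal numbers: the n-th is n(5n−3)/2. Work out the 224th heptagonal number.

125104

The 224th heptagonal number is n(5n−3)/2 with n = 224.
224·(5·224 − 3)/2 = 224·1117/2 = 125104.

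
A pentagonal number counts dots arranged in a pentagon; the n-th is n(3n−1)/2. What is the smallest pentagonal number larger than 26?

35

Solve n(3n−1)/2 > 26 for integer n.
The largest n with value ≤ 26 is 4 (since 22 ≤ 26 < 35), so the first above is n = 5, value 35.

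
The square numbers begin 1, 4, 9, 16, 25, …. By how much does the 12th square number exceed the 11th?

23

n² − (n−1)² = 2n − 1, so 12² − 11² = 2·12 − 1 = 23.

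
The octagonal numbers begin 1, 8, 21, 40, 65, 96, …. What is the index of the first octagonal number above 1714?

Solve n(3n−2) > 1714 for integer n.
The largest n with value ≤ 1714 is 24 (since 1680 ≤ 1714 < 1825), so the first above is n = 25, value 1825.

25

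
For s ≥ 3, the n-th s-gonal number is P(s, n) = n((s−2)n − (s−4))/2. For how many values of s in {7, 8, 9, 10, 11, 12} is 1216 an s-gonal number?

2

s = 7: P(7, 22) = 1177 and P(7, 23) = 1288; 1216 is not s-gonal.
s = 8: P(8, 20) = 1160 and P(8, 21) = 1281; 1216 is not s-gonal.
s = 9: P(9, 19) = 1216. ✓
s = 10: P(10, 17) = 1105 and P(10, 18) = 1242; 1216 is not s-gonal.
s = 11: P(11, 16) = 1096 and P(11, 17) = 1241; 1216 is not s-gonal.
s = 12: P(12, 16) = 1216. ✓
Hits: s ∈ {9, 12} → 2.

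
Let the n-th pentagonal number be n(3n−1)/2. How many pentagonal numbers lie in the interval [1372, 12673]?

The n-th pentagonal number is n(3n−1)/2.
Smallest index with value ≥ 1372: n = 31 (giving 1426).
Largest index with value ≤ 12673: n = 92 (giving 12650).
Indices 31 through 92: 62 terms.

62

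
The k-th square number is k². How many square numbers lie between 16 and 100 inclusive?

7

The n-th square number is n².
Smallest index with value ≥ 16: n = 4 (giving 16).
Largest index with value ≤ 100: n = 10 (giving 100).
Indices 4 through 10: 7 terms.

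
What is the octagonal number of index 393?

The 393rd octagonal number is n(3n−2) with n = 393.
393·(3·393 − 2) = 393·1177 = 462561.

462561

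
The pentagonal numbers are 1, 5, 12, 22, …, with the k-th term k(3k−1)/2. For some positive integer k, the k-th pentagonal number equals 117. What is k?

Set n(3n−1)/2 = 117, giving 3n² − n − 234 = 0.
So n = (1 + 53) / 6 = 54/6 = 9.
Check: 9·(3·9 − 1)/2 = 117. ✓

9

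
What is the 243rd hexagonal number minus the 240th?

243·(2·243 − 1) = 117855 and 240·(2·240 − 1) = 114960.
Difference: 117855 − 114960 = 2895.

2895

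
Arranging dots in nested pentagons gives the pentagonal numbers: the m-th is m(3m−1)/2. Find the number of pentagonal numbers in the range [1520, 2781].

12

The n-th pentagonal number is n(3n−1)/2.
Smallest index with value ≥ 1520: n = 32 (giving 1520).
Largest index with value ≤ 2781: n = 43 (giving 2752).
Indices 32 through 43: 12 terms.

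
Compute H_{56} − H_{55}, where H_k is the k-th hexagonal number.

Consecutive hexagonal numbers differ by 4n − 3: here 4·56 − 3 = 221.

221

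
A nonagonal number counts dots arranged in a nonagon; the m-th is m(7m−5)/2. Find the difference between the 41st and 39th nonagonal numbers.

41·(7·41 − 5)/2 = 5781 and 39·(7·39 − 5)/2 = 5226.
Difference: 5781 − 5226 = 555.

555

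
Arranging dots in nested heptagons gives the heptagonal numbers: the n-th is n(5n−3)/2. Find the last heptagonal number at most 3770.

Solve n(5n−3)/2 ≤ 3770 for integer n.
n = 39 gives 3744 ≤ 3770, while n = 40 gives 3940 > 3770; so the answer is 3744.

3744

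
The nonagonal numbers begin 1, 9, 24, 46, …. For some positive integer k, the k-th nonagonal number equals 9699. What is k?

53

Set n(7n−5)/2 = 9699, giving 7n² − 5n − 19398 = 0.
The discriminant is 25 + 56·9699 = 543169, and √543169 = 737.
So n = (5 + 737) / 14 = 742/14 = 53.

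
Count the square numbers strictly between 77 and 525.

The n-th square number is n².
Smallest index with value > 77: n = 9 (giving 81).
Largest index with value < 525: n = 22 (giving 484).
Indices 9 through 22: 14 terms.

14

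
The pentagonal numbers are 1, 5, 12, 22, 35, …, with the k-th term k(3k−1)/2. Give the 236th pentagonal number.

The 236th pentagonal number is n(3n−1)/2 with n = 236.
236·(3·236 − 1)/2 = 236·707/2 = 83426.

83426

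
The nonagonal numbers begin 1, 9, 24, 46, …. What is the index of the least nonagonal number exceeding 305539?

Solve n(7n−5)/2 > 305539 for integer n.
The largest n with value ≤ 305539 is 295 (since 303850 ≤ 305539 < 305916), so the first above is n = 296, value 305916.

296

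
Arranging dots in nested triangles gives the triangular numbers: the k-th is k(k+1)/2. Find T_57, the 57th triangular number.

1653

The 57th triangular number is n(n+1)/2 with n = 57.
57·58/2 = 3306/2 = 1653.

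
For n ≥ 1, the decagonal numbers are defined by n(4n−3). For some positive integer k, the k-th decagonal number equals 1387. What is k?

19

Set n(4n−3) = 1387, giving 4n² − 3n − 1387 = 0.
So n = (3 + 149) / 8 = 152/8 = 19.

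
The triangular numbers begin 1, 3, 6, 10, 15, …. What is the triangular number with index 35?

630

The 35th triangular number is n(n+1)/2 with n = 35.
35·36/2 = 1260/2 = 630.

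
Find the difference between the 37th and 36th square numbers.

n² − (n−1)² = 2n − 1, so 37² − 36² = 2·37 − 1 = 73.

73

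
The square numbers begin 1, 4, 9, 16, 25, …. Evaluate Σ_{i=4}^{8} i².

Σ_{i=4}^{8} i² = 204 − 14 = 190.

190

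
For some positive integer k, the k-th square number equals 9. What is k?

We need n² = 9, so n = √9 = 3.
Check: 3² = 9. ✓

3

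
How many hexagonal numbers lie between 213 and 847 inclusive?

The n-th hexagonal number is n(2n−1).
Smallest index with value ≥ 213: n = 11 (giving 231).
Largest index with value ≤ 847: n = 20 (giving 780).
Indices 11 through 20: 10 terms.

10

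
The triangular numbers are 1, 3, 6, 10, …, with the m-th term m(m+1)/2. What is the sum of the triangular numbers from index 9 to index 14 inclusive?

440

Σ i(i+1)/2 = (Σi² + Σi) / 2 over i = 9..14.
Σi = 105 − 36 = 69 and Σi² = 1015 − 204 = 811.
(1·811 + 1·69) / 2 = 880/2 = 440.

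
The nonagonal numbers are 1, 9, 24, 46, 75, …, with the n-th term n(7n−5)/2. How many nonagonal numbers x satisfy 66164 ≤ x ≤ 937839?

381

The n-th nonagonal number is n(7n−5)/2.
Smallest index with value ≥ 66164: n = 138 (giving 66309).
Largest index with value ≤ 937839: n = 518 (giving 937839).
Indices 138 through 518: 381 terms.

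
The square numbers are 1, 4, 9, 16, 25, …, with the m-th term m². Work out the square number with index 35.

The 35th square number is n² with n = 35.
35² = 1225.

1225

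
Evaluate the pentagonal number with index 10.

10·(3·10 − 1)/2 = 10·29/2 = 145.

145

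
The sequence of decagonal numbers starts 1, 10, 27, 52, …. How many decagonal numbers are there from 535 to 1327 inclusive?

7

The n-th decagonal number is n(4n−3).
Smallest index with value ≥ 535: n = 12 (giving 540).
Largest index with value ≤ 1327: n = 18 (giving 1242).
Indices 12 through 18: 7 terms.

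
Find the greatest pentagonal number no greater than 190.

Solve n(3n−1)/2 ≤ 190 for integer n.
n = 11 gives 176 ≤ 190, while n = 12 gives 210 > 190; so the answer is 176.

176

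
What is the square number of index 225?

225² = 50625.

50625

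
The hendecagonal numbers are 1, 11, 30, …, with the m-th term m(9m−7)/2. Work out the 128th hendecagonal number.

The 128th hendecagonal number is n(9n−7)/2 with n = 128.
128·(9·128 − 7)/2 = 128·1145/2 = 73280.

73280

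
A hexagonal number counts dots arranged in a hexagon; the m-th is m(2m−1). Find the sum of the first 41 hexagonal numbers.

46781

Σ i(2i−1) = 2Σi² − Σi over i = 1..41.
Σi = 861 and Σi² = 23821.
2·23821 − 1·861 = 46781.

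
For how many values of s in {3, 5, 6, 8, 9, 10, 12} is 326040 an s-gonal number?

s = 3: P(3, 807) = 326028 and P(3, 808) = 326836; 326040 is not s-gonal.
s = 5: P(5, 466) = 325501 and P(5, 467) = 326900; 326040 is not s-gonal.
s = 6: P(6, 404) = 326028 and P(6, 405) = 327645; 326040 is not s-gonal.
s = 8: P(8, 330) = 326040. ✓
s = 9: P(9, 305) = 324825 and P(9, 306) = 326961; 326040 is not s-gonal.
s = 10: P(10, 285) = 324045 and P(10, 286) = 326326; 326040 is not s-gonal.
s = 12: P(12, 255) = 324105 and P(12, 256) = 326656; 326040 is not s-gonal.
Hits: s ∈ {8} → 1.

1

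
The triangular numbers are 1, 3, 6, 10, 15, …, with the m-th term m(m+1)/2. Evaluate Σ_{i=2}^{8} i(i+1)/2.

Σ i(i+1)/2 = (Σi² + Σi) / 2 over i = 2..8.
Σi = 36 − 1 = 35 and Σi² = 204 − 1 = 203.
(1·203 + 1·35) / 2 = 238/2 = 119.

119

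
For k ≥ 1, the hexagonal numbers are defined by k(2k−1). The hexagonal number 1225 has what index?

Set n(2n−1) = 1225, giving 2n² − n − 1225 = 0.
The discriminant is 1 + 8·1225 = 9801, and √9801 = 99.
So n = (1 + 99) / 4 = 100/4 = 25.

25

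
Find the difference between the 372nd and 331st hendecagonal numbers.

372·(9·372 − 7)/2 = 621426 and 331·(9·331 − 7)/2 = 491866.
Difference: 621426 − 491866 = 129560.

129560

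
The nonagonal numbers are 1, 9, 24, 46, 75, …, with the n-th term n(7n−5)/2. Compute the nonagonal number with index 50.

8625

The 50th nonagonal number is n(7n−5)/2 with n = 50.
50·(7·50 − 5)/2 = 50·345/2 = 8625.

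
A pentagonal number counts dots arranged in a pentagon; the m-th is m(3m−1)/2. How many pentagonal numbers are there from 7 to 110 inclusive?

The n-th pentagonal number is n(3n−1)/2.
Smallest index with value ≥ 7: n = 3 (giving 12).
Largest index with value ≤ 110: n = 8 (giving 92).
Indices 3 through 8: 6 terms.

6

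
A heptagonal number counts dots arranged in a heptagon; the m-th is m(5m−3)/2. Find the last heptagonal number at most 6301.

6175

Solve n(5n−3)/2 ≤ 6301 for integer n.
n = 50 gives 6175 ≤ 6301, while n = 51 gives 6426 > 6301; so the answer is 6175.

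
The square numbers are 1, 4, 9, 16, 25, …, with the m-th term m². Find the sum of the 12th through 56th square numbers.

Σ_{i=12}^{56} i² = 60116 − 506 = 59610.

59610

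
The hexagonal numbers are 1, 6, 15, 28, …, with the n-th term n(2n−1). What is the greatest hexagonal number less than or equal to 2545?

Solve n(2n−1) ≤ 2545 for integer n.
n = 35 gives 2415 ≤ 2545, while n = 36 gives 2556 > 2545; so the answer is 2415.

2415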